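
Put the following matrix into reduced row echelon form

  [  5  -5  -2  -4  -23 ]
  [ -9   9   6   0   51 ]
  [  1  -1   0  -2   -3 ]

[[1, -1, 0, -2, -3], [0, 0, 1, -3, 4], [0, 0, 0, 0, 0]]

r1 -> 1/5·r1
  [  1  -1  -2/5  -4/5  -23/5 ]
  [ -9   9     6     0     51 ]
  [  1  -1     0    -2     -3 ]
r2 -> r2 + 9·r1
  [ 1  -1  -2/5   -4/5  -23/5 ]
  [ 0   0  12/5  -36/5   48/5 ]
  [ 1  -1     0     -2     -3 ]
r3 -> r3 − r1
  [ 1  -1  -2/5   -4/5  -23/5 ]
  [ 0   0  12/5  -36/5   48/5 ]
  [ 0   0   2/5   -6/5    8/5 ]
r2 -> 5/12·r2
  [ 1  -1  -2/5  -4/5  -23/5 ]
  [ 0   0     1    -3      4 ]
  [ 0   0   2/5  -6/5    8/5 ]
r3 -> r3 − 2/5·r2
  [ 1  -1  -2/5  -4/5  -23/5 ]
  [ 0   0     1    -3      4 ]
  [ 0   0     0     0      0 ]
r1 -> r1 + 2/5·r2
  [ 1  -1  0  -2  -3 ]
  [ 0   0  1  -3   4 ]
  [ 0   0  0   0   0 ]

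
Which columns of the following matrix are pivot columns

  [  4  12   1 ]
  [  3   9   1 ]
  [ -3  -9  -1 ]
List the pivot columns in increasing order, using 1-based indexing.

1, 3

R1 := 1/4·R1
  [  1   3  1/4 ]
  [  3   9    1 ]
  [ -3  -9   -1 ]
R2 := R2 − 3·R1
  [  1   3  1/4 ]
  [  0   0  1/4 ]
  [ -3  -9   -1 ]
R3 := R3 + 3·R1
  [ 1  3   1/4 ]
  [ 0  0   1/4 ]
  [ 0  0  -1/4 ]
R2 := 4·R2
  [ 1  3   1/4 ]
  [ 0  0     1 ]
  [ 0  0  -1/4 ]
R3 := R3 + 1/4·R2
  [ 1  3  1/4 ]
  [ 0  0    1 ]
  [ 0  0    0 ]
R1 := R1 − 1/4·R2
  [ 1  3  0 ]
  [ 0  0  1 ]
  [ 0  0  0 ]
Pivot columns are the columns containing a leading 1.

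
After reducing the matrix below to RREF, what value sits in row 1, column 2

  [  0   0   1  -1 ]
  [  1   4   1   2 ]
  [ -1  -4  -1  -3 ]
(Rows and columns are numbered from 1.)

Swap r1 and r2.
  [  1   4   1   2 ]
  [  0   0   1  -1 ]
  [ -1  -4  -1  -3 ]
Add r1 to r3.
  [ 1  4  1   2 ]
  [ 0  0  1  -1 ]
  [ 0  0  0  -1 ]
Multiply r3 by -1.
  [ 1  4  1   2 ]
  [ 0  0  1  -1 ]
  [ 0  0  0   1 ]
Add r3 to r2.
  [ 1  4  1  2 ]
  [ 0  0  1  0 ]
  [ 0  0  0  1 ]
Subtract 2 times r3 from r1.
  [ 1  4  1  0 ]
  [ 0  0  1  0 ]
  [ 0  0  0  1 ]
Subtract r2 from r1.
  [ 1  4  0  0 ]
  [ 0  0  1  0 ]
  [ 0  0  0  1 ]

4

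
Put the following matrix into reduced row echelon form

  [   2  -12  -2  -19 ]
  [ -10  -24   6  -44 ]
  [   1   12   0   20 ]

[[1, 0, 0, -1], [0, 1, 0, 7/4], [0, 0, 1, -2]]

Multiply R1 by 1/2.
  [   1   -6  -1  -19/2 ]
  [ -10  -24   6    -44 ]
  [   1   12   0     20 ]
Add 10 times R1 to R2.
  [ 1   -6  -1  -19/2 ]
  [ 0  -84  -4   -139 ]
  [ 1   12   0     20 ]
Subtract R1 from R3.
  [ 1   -6  -1  -19/2 ]
  [ 0  -84  -4   -139 ]
  [ 0   18   1   59/2 ]
Multiply R2 by -1/84.
  [ 1  -6    -1   -19/2 ]
  [ 0   1  1/21  139/84 ]
  [ 0  18     1    59/2 ]
Subtract 18 times R2 from R3.
  [ 1  -6    -1   -19/2 ]
  [ 0   1  1/21  139/84 ]
  [ 0   0   1/7    -2/7 ]
Multiply R3 by 7.
  [ 1  -6    -1   -19/2 ]
  [ 0   1  1/21  139/84 ]
  [ 0   0     1      -2 ]
Subtract 1/21 times R3 from R2.
  [ 1  -6  -1  -19/2 ]
  [ 0   1   0    7/4 ]
  [ 0   0   1     -2 ]
Add R3 to R1.
  [ 1  -6  0  -23/2 ]
  [ 0   1  0    7/4 ]
  [ 0   0  1     -2 ]
Add 6 times R2 to R1.
  [ 1  0  0   -1 ]
  [ 0  1  0  7/4 ]
  [ 0  0  1   -2 ]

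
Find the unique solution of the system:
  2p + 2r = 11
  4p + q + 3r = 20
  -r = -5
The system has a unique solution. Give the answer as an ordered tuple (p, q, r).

(1/2, 3, 5)

Form the augmented matrix and row-reduce:
  [ 2  0   2  |  11 ]
  [ 4  1   3  |  20 ]
  [ 0  0  -1  |  -5 ]
R1 ← 1/2·R1
  [ 1  0   1  |  11/2 ]
  [ 4  1   3  |    20 ]
  [ 0  0  -1  |    -5 ]
R2 ← R2 − 4·R1
  [ 1  0   1  |  11/2 ]
  [ 0  1  -1  |    -2 ]
  [ 0  0  -1  |    -5 ]
R3 ← -1·R3
  [ 1  0   1  |  11/2 ]
  [ 0  1  -1  |    -2 ]
  [ 0  0   1  |     5 ]
R2 ← R2 + R3
  [ 1  0  1  |  11/2 ]
  [ 0  1  0  |     3 ]
  [ 0  0  1  |     5 ]
R1 ← R1 − R3
  [ 1  0  0  |  1/2 ]
  [ 0  1  0  |    3 ]
  [ 0  0  1  |    5 ]
Reading off the last column: p = 1/2, q = 3, r = 5.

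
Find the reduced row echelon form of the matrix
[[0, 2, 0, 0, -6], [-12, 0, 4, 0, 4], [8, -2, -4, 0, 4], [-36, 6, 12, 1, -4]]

R1 <=> R2
  [ -12   0   4  0   4 ]
  [   0   2   0  0  -6 ]
  [   8  -2  -4  0   4 ]
  [ -36   6  12  1  -4 ]
R1 := -1/12·R1
  [   1   0  -1/3  0  -1/3 ]
  [   0   2     0  0    -6 ]
  [   8  -2    -4  0     4 ]
  [ -36   6    12  1    -4 ]
R3 := R3 − 8·R1
  [   1   0  -1/3  0  -1/3 ]
  [   0   2     0  0    -6 ]
  [   0  -2  -4/3  0  20/3 ]
  [ -36   6    12  1    -4 ]
R4 := R4 + 36·R1
  [ 1   0  -1/3  0  -1/3 ]
  [ 0   2     0  0    -6 ]
  [ 0  -2  -4/3  0  20/3 ]
  [ 0   6     0  1   -16 ]
R2 := 1/2·R2
  [ 1   0  -1/3  0  -1/3 ]
  [ 0   1     0  0    -3 ]
  [ 0  -2  -4/3  0  20/3 ]
  [ 0   6     0  1   -16 ]
R3 := R3 + 2·R2
  [ 1  0  -1/3  0  -1/3 ]
  [ 0  1     0  0    -3 ]
  [ 0  0  -4/3  0   2/3 ]
  [ 0  6     0  1   -16 ]
R4 := R4 − 6·R2
  [ 1  0  -1/3  0  -1/3 ]
  [ 0  1     0  0    -3 ]
  [ 0  0  -4/3  0   2/3 ]
  [ 0  0     0  1     2 ]
R3 := -3/4·R3
  [ 1  0  -1/3  0  -1/3 ]
  [ 0  1     0  0    -3 ]
  [ 0  0     1  0  -1/2 ]
  [ 0  0     0  1     2 ]
R1 := R1 + 1/3·R3
  [ 1  0  0  0  -1/2 ]
  [ 0  1  0  0    -3 ]
  [ 0  0  1  0  -1/2 ]
  [ 0  0  0  1     2 ]

[[1, 0, 0, 0, -1/2], [0, 1, 0, 0, -3], [0, 0, 1, 0, -1/2], [0, 0, 0, 1, 2]]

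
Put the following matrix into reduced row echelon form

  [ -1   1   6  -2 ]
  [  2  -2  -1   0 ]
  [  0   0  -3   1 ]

[[1, -1, 0, 0], [0, 0, 1, 0], [0, 0, 0, 1]]

Multiply R1 by -1.
  [ 1  -1  -6  2 ]
  [ 2  -2  -1  0 ]
  [ 0   0  -3  1 ]
Subtract 2 times R1 from R2.
  [ 1  -1  -6   2 ]
  [ 0   0  11  -4 ]
  [ 0   0  -3   1 ]
Multiply R2 by 1/11.
  [ 1  -1  -6      2 ]
  [ 0   0   1  -4/11 ]
  [ 0   0  -3      1 ]
Add 3 times R2 to R3.
  [ 1  -1  -6      2 ]
  [ 0   0   1  -4/11 ]
  [ 0   0   0  -1/11 ]
Multiply R3 by -11.
  [ 1  -1  -6      2 ]
  [ 0   0   1  -4/11 ]
  [ 0   0   0      1 ]
Add 4/11 times R3 to R2.
  [ 1  -1  -6  2 ]
  [ 0   0   1  0 ]
  [ 0   0   0  1 ]
Subtract 2 times R3 from R1.
  [ 1  -1  -6  0 ]
  [ 0   0   1  0 ]
  [ 0   0   0  1 ]
Add 6 times R2 to R1.
  [ 1  -1  0  0 ]
  [ 0   0  1  0 ]
  [ 0   0  0  1 ]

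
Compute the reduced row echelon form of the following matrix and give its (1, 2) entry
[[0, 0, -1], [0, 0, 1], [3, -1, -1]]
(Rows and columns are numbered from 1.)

ρ1 ↔ ρ3
  [ 3  -1  -1 ]
  [ 0   0   1 ]
  [ 0   0  -1 ]
ρ1 → 1/3·ρ1
  [ 1  -1/3  -1/3 ]
  [ 0     0     1 ]
  [ 0     0    -1 ]
ρ3 → ρ3 + ρ2
  [ 1  -1/3  -1/3 ]
  [ 0     0     1 ]
  [ 0     0     0 ]
ρ1 → ρ1 + 1/3·ρ2
  [ 1  -1/3  0 ]
  [ 0     0  1 ]
  [ 0     0  0 ]

-1/3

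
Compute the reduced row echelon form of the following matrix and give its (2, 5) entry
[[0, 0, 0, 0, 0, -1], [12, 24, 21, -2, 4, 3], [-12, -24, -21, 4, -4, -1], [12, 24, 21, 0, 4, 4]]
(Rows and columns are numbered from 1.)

ρ1 <-> ρ2
  [  12   24   21  -2   4   3 ]
  [   0    0    0   0   0  -1 ]
  [ -12  -24  -21   4  -4  -1 ]
  [  12   24   21   0   4   4 ]
ρ1 ← 1/12·ρ1
  [   1    2  7/4  -1/6  1/3  1/4 ]
  [   0    0    0     0    0   -1 ]
  [ -12  -24  -21     4   -4   -1 ]
  [  12   24   21     0    4    4 ]
ρ3 ← ρ3 + 12·ρ1
  [  1   2  7/4  -1/6  1/3  1/4 ]
  [  0   0    0     0    0   -1 ]
  [  0   0    0     2    0    2 ]
  [ 12  24   21     0    4    4 ]
ρ4 ← ρ4 − 12·ρ1
  [ 1  2  7/4  -1/6  1/3  1/4 ]
  [ 0  0    0     0    0   -1 ]
  [ 0  0    0     2    0    2 ]
  [ 0  0    0     2    0    1 ]
ρ2 <-> ρ3
  [ 1  2  7/4  -1/6  1/3  1/4 ]
  [ 0  0    0     2    0    2 ]
  [ 0  0    0     0    0   -1 ]
  [ 0  0    0     2    0    1 ]
ρ2 ← 1/2·ρ2
  [ 1  2  7/4  -1/6  1/3  1/4 ]
  [ 0  0    0     1    0    1 ]
  [ 0  0    0     0    0   -1 ]
  [ 0  0    0     2    0    1 ]
ρ4 ← ρ4 − 2·ρ2
  [ 1  2  7/4  -1/6  1/3  1/4 ]
  [ 0  0    0     1    0    1 ]
  [ 0  0    0     0    0   -1 ]
  [ 0  0    0     0    0   -1 ]
ρ3 ← -1·ρ3
  [ 1  2  7/4  -1/6  1/3  1/4 ]
  [ 0  0    0     1    0    1 ]
  [ 0  0    0     0    0    1 ]
  [ 0  0    0     0    0   -1 ]
ρ4 ← ρ4 + ρ3
  [ 1  2  7/4  -1/6  1/3  1/4 ]
  [ 0  0    0     1    0    1 ]
  [ 0  0    0     0    0    1 ]
  [ 0  0    0     0    0    0 ]
ρ2 ← ρ2 − ρ3
  [ 1  2  7/4  -1/6  1/3  1/4 ]
  [ 0  0    0     1    0    0 ]
  [ 0  0    0     0    0    1 ]
  [ 0  0    0     0    0    0 ]
ρ1 ← ρ1 − 1/4·ρ3
  [ 1  2  7/4  -1/6  1/3  0 ]
  [ 0  0    0     1    0  0 ]
  [ 0  0    0     0    0  1 ]
  [ 0  0    0     0    0  0 ]
ρ1 ← ρ1 + 1/6·ρ2
  [ 1  2  7/4  0  1/3  0 ]
  [ 0  0    0  1    0  0 ]
  [ 0  0    0  0    0  1 ]
  [ 0  0    0  0    0  0 ]

0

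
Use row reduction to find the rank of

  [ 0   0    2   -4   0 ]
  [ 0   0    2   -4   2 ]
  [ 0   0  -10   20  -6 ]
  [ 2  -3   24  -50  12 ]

R1 <-> R4
R1 ← 1/2·R1
R2 ← 1/2·R2
R3 ← R3 + 10·R2
R4 ← R4 − 2·R2
R3 ← 1/4·R3
R4 ← R4 + 2·R3
R2 ← R2 − R3
R1 ← R1 − 6·R3
R1 ← R1 − 12·R2
The reduced form has 3 nonzero rows.

rank = 3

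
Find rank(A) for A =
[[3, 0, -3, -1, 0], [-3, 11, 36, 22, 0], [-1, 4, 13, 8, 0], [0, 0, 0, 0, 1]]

rank = 4

R1 := 1/3·R1
  [  1   0  -1  -1/3  0 ]
  [ -3  11  36    22  0 ]
  [ -1   4  13     8  0 ]
  [  0   0   0     0  1 ]
R2 := R2 + 3·R1
  [  1   0  -1  -1/3  0 ]
  [  0  11  33    21  0 ]
  [ -1   4  13     8  0 ]
  [  0   0   0     0  1 ]
R3 := R3 + R1
  [ 1   0  -1  -1/3  0 ]
  [ 0  11  33    21  0 ]
  [ 0   4  12  23/3  0 ]
  [ 0   0   0     0  1 ]
R2 := 1/11·R2
  [ 1  0  -1   -1/3  0 ]
  [ 0  1   3  21/11  0 ]
  [ 0  4  12   23/3  0 ]
  [ 0  0   0      0  1 ]
R3 := R3 − 4·R2
  [ 1  0  -1   -1/3  0 ]
  [ 0  1   3  21/11  0 ]
  [ 0  0   0   1/33  0 ]
  [ 0  0   0      0  1 ]
R3 := 33·R3
  [ 1  0  -1   -1/3  0 ]
  [ 0  1   3  21/11  0 ]
  [ 0  0   0      1  0 ]
  [ 0  0   0      0  1 ]
R2 := R2 − 21/11·R3
  [ 1  0  -1  -1/3  0 ]
  [ 0  1   3     0  0 ]
  [ 0  0   0     1  0 ]
  [ 0  0   0     0  1 ]
R1 := R1 + 1/3·R3
  [ 1  0  -1  0  0 ]
  [ 0  1   3  0  0 ]
  [ 0  0   0  1  0 ]
  [ 0  0   0  0  1 ]
The reduced form has 4 nonzero rows.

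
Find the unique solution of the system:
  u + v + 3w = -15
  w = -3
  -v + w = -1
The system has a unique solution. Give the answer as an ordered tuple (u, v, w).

(-4, -2, -3)

Form the augmented matrix and row-reduce:
  [ 1   1  3  |  -15 ]
  [ 0   0  1  |   -3 ]
  [ 0  -1  1  |   -1 ]
Swap r2 and r3.
  [ 1   1  3  |  -15 ]
  [ 0  -1  1  |   -1 ]
  [ 0   0  1  |   -3 ]
Multiply r2 by -1.
  [ 1  1   3  |  -15 ]
  [ 0  1  -1  |    1 ]
  [ 0  0   1  |   -3 ]
Add r3 to r2.
  [ 1  1  3  |  -15 ]
  [ 0  1  0  |   -2 ]
  [ 0  0  1  |   -3 ]
Subtract 3 times r3 from r1.
  [ 1  1  0  |  -6 ]
  [ 0  1  0  |  -2 ]
  [ 0  0  1  |  -3 ]
Subtract r2 from r1.
  [ 1  0  0  |  -4 ]
  [ 0  1  0  |  -2 ]
  [ 0  0  1  |  -3 ]
Reading off the last column: u = -4, v = -2, w = -3.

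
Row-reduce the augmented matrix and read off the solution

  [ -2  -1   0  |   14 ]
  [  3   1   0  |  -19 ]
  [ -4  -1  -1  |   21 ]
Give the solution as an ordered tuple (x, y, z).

R1 := -1/2·R1
  [  1  1/2   0  |   -7 ]
  [  3    1   0  |  -19 ]
  [ -4   -1  -1  |   21 ]
R2 := R2 − 3·R1
  [  1   1/2   0  |  -7 ]
  [  0  -1/2   0  |   2 ]
  [ -4    -1  -1  |  21 ]
R3 := R3 + 4·R1
  [ 1   1/2   0  |  -7 ]
  [ 0  -1/2   0  |   2 ]
  [ 0     1  -1  |  -7 ]
R2 := -2·R2
  [ 1  1/2   0  |  -7 ]
  [ 0    1   0  |  -4 ]
  [ 0    1  -1  |  -7 ]
R3 := R3 − R2
  [ 1  1/2   0  |  -7 ]
  [ 0    1   0  |  -4 ]
  [ 0    0  -1  |  -3 ]
R3 := -1·R3
  [ 1  1/2  0  |  -7 ]
  [ 0    1  0  |  -4 ]
  [ 0    0  1  |   3 ]
R1 := R1 − 1/2·R2
  [ 1  0  0  |  -5 ]
  [ 0  1  0  |  -4 ]
  [ 0  0  1  |   3 ]
Reading off the last column: x = -5, y = -4, z = 3.

(-5, -4, 3)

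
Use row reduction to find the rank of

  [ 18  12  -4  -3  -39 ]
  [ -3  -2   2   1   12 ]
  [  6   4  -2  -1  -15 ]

rank = 3

R1 -> 1/18·R1
  [  1  2/3  -2/9  -1/6  -13/6 ]
  [ -3   -2     2     1     12 ]
  [  6    4    -2    -1    -15 ]
R2 -> R2 + 3·R1
  [ 1  2/3  -2/9  -1/6  -13/6 ]
  [ 0    0   4/3   1/2   11/2 ]
  [ 6    4    -2    -1    -15 ]
R3 -> R3 − 6·R1
  [ 1  2/3  -2/9  -1/6  -13/6 ]
  [ 0    0   4/3   1/2   11/2 ]
  [ 0    0  -2/3     0     -2 ]
R2 -> 3/4·R2
  [ 1  2/3  -2/9  -1/6  -13/6 ]
  [ 0    0     1   3/8   33/8 ]
  [ 0    0  -2/3     0     -2 ]
R3 -> R3 + 2/3·R2
  [ 1  2/3  -2/9  -1/6  -13/6 ]
  [ 0    0     1   3/8   33/8 ]
  [ 0    0     0   1/4    3/4 ]
R3 -> 4·R3
  [ 1  2/3  -2/9  -1/6  -13/6 ]
  [ 0    0     1   3/8   33/8 ]
  [ 0    0     0     1      3 ]
R2 -> R2 − 3/8·R3
  [ 1  2/3  -2/9  -1/6  -13/6 ]
  [ 0    0     1     0      3 ]
  [ 0    0     0     1      3 ]
R1 -> R1 + 1/6·R3
  [ 1  2/3  -2/9  0  -5/3 ]
  [ 0    0     1  0     3 ]
  [ 0    0     0  1     3 ]
R1 -> R1 + 2/9·R2
  [ 1  2/3  0  0  -1 ]
  [ 0    0  1  0   3 ]
  [ 0    0  0  1   3 ]
The reduced form has 3 nonzero rows.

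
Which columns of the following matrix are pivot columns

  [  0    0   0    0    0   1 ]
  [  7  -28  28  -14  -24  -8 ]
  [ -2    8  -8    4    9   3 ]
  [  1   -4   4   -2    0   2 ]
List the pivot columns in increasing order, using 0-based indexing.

Swap R1 and R2.
  [  7  -28  28  -14  -24  -8 ]
  [  0    0   0    0    0   1 ]
  [ -2    8  -8    4    9   3 ]
  [  1   -4   4   -2    0   2 ]
Multiply R1 by 1/7.
  [  1  -4   4  -2  -24/7  -8/7 ]
  [  0   0   0   0      0     1 ]
  [ -2   8  -8   4      9     3 ]
  [  1  -4   4  -2      0     2 ]
Add 2 times R1 to R3.
  [ 1  -4  4  -2  -24/7  -8/7 ]
  [ 0   0  0   0      0     1 ]
  [ 0   0  0   0   15/7   5/7 ]
  [ 1  -4  4  -2      0     2 ]
Subtract R1 from R4.
  [ 1  -4  4  -2  -24/7  -8/7 ]
  [ 0   0  0   0      0     1 ]
  [ 0   0  0   0   15/7   5/7 ]
  [ 0   0  0   0   24/7  22/7 ]
Swap R2 and R3.
  [ 1  -4  4  -2  -24/7  -8/7 ]
  [ 0   0  0   0   15/7   5/7 ]
  [ 0   0  0   0      0     1 ]
  [ 0   0  0   0   24/7  22/7 ]
Multiply R2 by 7/15.
  [ 1  -4  4  -2  -24/7  -8/7 ]
  [ 0   0  0   0      1   1/3 ]
  [ 0   0  0   0      0     1 ]
  [ 0   0  0   0   24/7  22/7 ]
Subtract 24/7 times R2 from R4.
  [ 1  -4  4  -2  -24/7  -8/7 ]
  [ 0   0  0   0      1   1/3 ]
  [ 0   0  0   0      0     1 ]
  [ 0   0  0   0      0     2 ]
Subtract 2 times R3 from R4.
  [ 1  -4  4  -2  -24/7  -8/7 ]
  [ 0   0  0   0      1   1/3 ]
  [ 0   0  0   0      0     1 ]
  [ 0   0  0   0      0     0 ]
Subtract 1/3 times R3 from R2.
  [ 1  -4  4  -2  -24/7  -8/7 ]
  [ 0   0  0   0      1     0 ]
  [ 0   0  0   0      0     1 ]
  [ 0   0  0   0      0     0 ]
Add 8/7 times R3 to R1.
  [ 1  -4  4  -2  -24/7  0 ]
  [ 0   0  0   0      1  0 ]
  [ 0   0  0   0      0  1 ]
  [ 0   0  0   0      0  0 ]
Add 24/7 times R2 to R1.
  [ 1  -4  4  -2  0  0 ]
  [ 0   0  0   0  1  0 ]
  [ 0   0  0   0  0  1 ]
  [ 0   0  0   0  0  0 ]
Pivot columns are the columns containing a leading 1.

0, 4, 5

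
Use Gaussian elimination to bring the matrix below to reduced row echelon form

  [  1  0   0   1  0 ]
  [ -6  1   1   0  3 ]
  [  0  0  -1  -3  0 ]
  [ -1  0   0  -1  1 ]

R2 := R2 + 6·R1
  [  1  0   0   1  0 ]
  [  0  1   1   6  3 ]
  [  0  0  -1  -3  0 ]
  [ -1  0   0  -1  1 ]
R4 := R4 + R1
  [ 1  0   0   1  0 ]
  [ 0  1   1   6  3 ]
  [ 0  0  -1  -3  0 ]
  [ 0  0   0   0  1 ]
R3 := -1·R3
  [ 1  0  0  1  0 ]
  [ 0  1  1  6  3 ]
  [ 0  0  1  3  0 ]
  [ 0  0  0  0  1 ]
R2 := R2 − 3·R4
  [ 1  0  0  1  0 ]
  [ 0  1  1  6  0 ]
  [ 0  0  1  3  0 ]
  [ 0  0  0  0  1 ]
R2 := R2 − R3
  [ 1  0  0  1  0 ]
  [ 0  1  0  3  0 ]
  [ 0  0  1  3  0 ]
  [ 0  0  0  0  1 ]

[[1, 0, 0, 1, 0], [0, 1, 0, 3, 0], [0, 0, 1, 3, 0], [0, 0, 0, 0, 1]]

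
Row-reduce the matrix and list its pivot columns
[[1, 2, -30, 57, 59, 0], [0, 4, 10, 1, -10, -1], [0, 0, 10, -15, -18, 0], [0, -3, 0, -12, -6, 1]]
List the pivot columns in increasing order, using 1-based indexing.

1, 2, 3, 6

R2 -> 1/4·R2
  [ 1   2  -30   57    59     0 ]
  [ 0   1  5/2  1/4  -5/2  -1/4 ]
  [ 0   0   10  -15   -18     0 ]
  [ 0  -3    0  -12    -6     1 ]
R4 -> R4 + 3·R2
  [ 1  2   -30     57     59     0 ]
  [ 0  1   5/2    1/4   -5/2  -1/4 ]
  [ 0  0    10    -15    -18     0 ]
  [ 0  0  15/2  -45/4  -27/2   1/4 ]
R3 -> 1/10·R3
  [ 1  2   -30     57     59     0 ]
  [ 0  1   5/2    1/4   -5/2  -1/4 ]
  [ 0  0     1   -3/2   -9/5     0 ]
  [ 0  0  15/2  -45/4  -27/2   1/4 ]
R4 -> R4 − 15/2·R3
  [ 1  2  -30    57    59     0 ]
  [ 0  1  5/2   1/4  -5/2  -1/4 ]
  [ 0  0    1  -3/2  -9/5     0 ]
  [ 0  0    0     0     0   1/4 ]
R4 -> 4·R4
  [ 1  2  -30    57    59     0 ]
  [ 0  1  5/2   1/4  -5/2  -1/4 ]
  [ 0  0    1  -3/2  -9/5     0 ]
  [ 0  0    0     0     0     1 ]
R2 -> R2 + 1/4·R4
  [ 1  2  -30    57    59  0 ]
  [ 0  1  5/2   1/4  -5/2  0 ]
  [ 0  0    1  -3/2  -9/5  0 ]
  [ 0  0    0     0     0  1 ]
R2 -> R2 − 5/2·R3
  [ 1  2  -30    57    59  0 ]
  [ 0  1    0     4     2  0 ]
  [ 0  0    1  -3/2  -9/5  0 ]
  [ 0  0    0     0     0  1 ]
R1 -> R1 + 30·R3
  [ 1  2  0    12     5  0 ]
  [ 0  1  0     4     2  0 ]
  [ 0  0  1  -3/2  -9/5  0 ]
  [ 0  0  0     0     0  1 ]
R1 -> R1 − 2·R2
  [ 1  0  0     4     1  0 ]
  [ 0  1  0     4     2  0 ]
  [ 0  0  1  -3/2  -9/5  0 ]
  [ 0  0  0     0     0  1 ]
Pivot columns are the columns containing a leading 1.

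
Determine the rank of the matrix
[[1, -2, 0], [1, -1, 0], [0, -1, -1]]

R2 := R2 − R1
R3 := R3 + R2
R3 := -1·R3
R1 := R1 + 2·R2
The reduced form has 3 nonzero rows.

rank = 3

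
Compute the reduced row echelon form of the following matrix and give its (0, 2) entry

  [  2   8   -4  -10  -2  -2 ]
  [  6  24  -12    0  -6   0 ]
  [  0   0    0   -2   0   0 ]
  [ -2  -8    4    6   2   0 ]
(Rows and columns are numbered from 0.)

r1 -> 1/2·r1
  [  1   4   -2  -5  -1  -1 ]
  [  6  24  -12   0  -6   0 ]
  [  0   0    0  -2   0   0 ]
  [ -2  -8    4   6   2   0 ]
r2 -> r2 − 6·r1
  [  1   4  -2  -5  -1  -1 ]
  [  0   0   0  30   0   6 ]
  [  0   0   0  -2   0   0 ]
  [ -2  -8   4   6   2   0 ]
r4 -> r4 + 2·r1
  [ 1  4  -2  -5  -1  -1 ]
  [ 0  0   0  30   0   6 ]
  [ 0  0   0  -2   0   0 ]
  [ 0  0   0  -4   0  -2 ]
r2 -> 1/30·r2
  [ 1  4  -2  -5  -1   -1 ]
  [ 0  0   0   1   0  1/5 ]
  [ 0  0   0  -2   0    0 ]
  [ 0  0   0  -4   0   -2 ]
r3 -> r3 + 2·r2
  [ 1  4  -2  -5  -1   -1 ]
  [ 0  0   0   1   0  1/5 ]
  [ 0  0   0   0   0  2/5 ]
  [ 0  0   0  -4   0   -2 ]
r4 -> r4 + 4·r2
  [ 1  4  -2  -5  -1    -1 ]
  [ 0  0   0   1   0   1/5 ]
  [ 0  0   0   0   0   2/5 ]
  [ 0  0   0   0   0  -6/5 ]
r3 -> 5/2·r3
  [ 1  4  -2  -5  -1    -1 ]
  [ 0  0   0   1   0   1/5 ]
  [ 0  0   0   0   0     1 ]
  [ 0  0   0   0   0  -6/5 ]
r4 -> r4 + 6/5·r3
  [ 1  4  -2  -5  -1   -1 ]
  [ 0  0   0   1   0  1/5 ]
  [ 0  0   0   0   0    1 ]
  [ 0  0   0   0   0    0 ]
r2 -> r2 − 1/5·r3
  [ 1  4  -2  -5  -1  -1 ]
  [ 0  0   0   1   0   0 ]
  [ 0  0   0   0   0   1 ]
  [ 0  0   0   0   0   0 ]
r1 -> r1 + r3
  [ 1  4  -2  -5  -1  0 ]
  [ 0  0   0   1   0  0 ]
  [ 0  0   0   0   0  1 ]
  [ 0  0   0   0   0  0 ]
r1 -> r1 + 5·r2
  [ 1  4  -2  0  -1  0 ]
  [ 0  0   0  1   0  0 ]
  [ 0  0   0  0   0  1 ]
  [ 0  0   0  0   0  0 ]

-2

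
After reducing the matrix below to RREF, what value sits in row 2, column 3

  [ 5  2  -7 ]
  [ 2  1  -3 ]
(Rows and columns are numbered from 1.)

R1 := 1/5·R1
R2 := R2 − 2·R1
R2 := 5·R2
R1 := R1 − 2/5·R2

-1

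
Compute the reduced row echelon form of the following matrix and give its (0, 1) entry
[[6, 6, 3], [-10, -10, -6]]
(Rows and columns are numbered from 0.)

ρ1 → 1/6·ρ1
ρ2 → ρ2 + 10·ρ1
ρ2 → -1·ρ2
ρ1 → ρ1 − 1/2·ρ2

1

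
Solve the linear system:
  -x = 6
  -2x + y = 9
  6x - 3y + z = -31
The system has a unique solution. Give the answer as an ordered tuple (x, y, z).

Form the augmented matrix and row-reduce:
  [ -1   0  0  |    6 ]
  [ -2   1  0  |    9 ]
  [  6  -3  1  |  -31 ]
ρ1 := -1·ρ1
ρ2 := ρ2 + 2·ρ1
ρ3 := ρ3 − 6·ρ1
ρ3 := ρ3 + 3·ρ2
Reading off the last column: x = -6, y = -3, z = -4.

(-6, -3, -4)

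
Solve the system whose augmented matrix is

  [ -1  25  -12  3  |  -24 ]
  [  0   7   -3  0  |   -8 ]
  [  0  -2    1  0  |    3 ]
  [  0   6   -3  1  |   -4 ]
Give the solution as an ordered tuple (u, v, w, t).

(4, 1, 5, 5)

Multiply ρ1 by -1.
  [ 1  -25  12  -3  |  24 ]
  [ 0    7  -3   0  |  -8 ]
  [ 0   -2   1   0  |   3 ]
  [ 0    6  -3   1  |  -4 ]
Multiply ρ2 by 1/7.
  [ 1  -25    12  -3  |    24 ]
  [ 0    1  -3/7   0  |  -8/7 ]
  [ 0   -2     1   0  |     3 ]
  [ 0    6    -3   1  |    -4 ]
Add 2 times ρ2 to ρ3.
  [ 1  -25    12  -3  |    24 ]
  [ 0    1  -3/7   0  |  -8/7 ]
  [ 0    0   1/7   0  |   5/7 ]
  [ 0    6    -3   1  |    -4 ]
Subtract 6 times ρ2 from ρ4.
  [ 1  -25    12  -3  |    24 ]
  [ 0    1  -3/7   0  |  -8/7 ]
  [ 0    0   1/7   0  |   5/7 ]
  [ 0    0  -3/7   1  |  20/7 ]
Multiply ρ3 by 7.
  [ 1  -25    12  -3  |    24 ]
  [ 0    1  -3/7   0  |  -8/7 ]
  [ 0    0     1   0  |     5 ]
  [ 0    0  -3/7   1  |  20/7 ]
Add 3/7 times ρ3 to ρ4.
  [ 1  -25    12  -3  |    24 ]
  [ 0    1  -3/7   0  |  -8/7 ]
  [ 0    0     1   0  |     5 ]
  [ 0    0     0   1  |     5 ]
Add 3 times ρ4 to ρ1.
  [ 1  -25    12  0  |    39 ]
  [ 0    1  -3/7  0  |  -8/7 ]
  [ 0    0     1  0  |     5 ]
  [ 0    0     0  1  |     5 ]
Add 3/7 times ρ3 to ρ2.
  [ 1  -25  12  0  |  39 ]
  [ 0    1   0  0  |   1 ]
  [ 0    0   1  0  |   5 ]
  [ 0    0   0  1  |   5 ]
Subtract 12 times ρ3 from ρ1.
  [ 1  -25  0  0  |  -21 ]
  [ 0    1  0  0  |    1 ]
  [ 0    0  1  0  |    5 ]
  [ 0    0  0  1  |    5 ]
Add 25 times ρ2 to ρ1.
  [ 1  0  0  0  |  4 ]
  [ 0  1  0  0  |  1 ]
  [ 0  0  1  0  |  5 ]
  [ 0  0  0  1  |  5 ]
Reading off the last column: u = 4, v = 1, w = 5, t = 5.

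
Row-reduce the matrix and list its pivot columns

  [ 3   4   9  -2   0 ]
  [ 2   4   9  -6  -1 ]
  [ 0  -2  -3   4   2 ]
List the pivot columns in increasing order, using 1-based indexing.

1, 2, 3

Multiply ρ1 by 1/3.
  [ 1  4/3   3  -2/3   0 ]
  [ 2    4   9    -6  -1 ]
  [ 0   -2  -3     4   2 ]
Subtract 2 times ρ1 from ρ2.
  [ 1  4/3   3   -2/3   0 ]
  [ 0  4/3   3  -14/3  -1 ]
  [ 0   -2  -3      4   2 ]
Multiply ρ2 by 3/4.
  [ 1  4/3    3  -2/3     0 ]
  [ 0    1  9/4  -7/2  -3/4 ]
  [ 0   -2   -3     4     2 ]
Add 2 times ρ2 to ρ3.
  [ 1  4/3    3  -2/3     0 ]
  [ 0    1  9/4  -7/2  -3/4 ]
  [ 0    0  3/2    -3   1/2 ]
Multiply ρ3 by 2/3.
  [ 1  4/3    3  -2/3     0 ]
  [ 0    1  9/4  -7/2  -3/4 ]
  [ 0    0    1    -2   1/3 ]
Subtract 9/4 times ρ3 from ρ2.
  [ 1  4/3  3  -2/3     0 ]
  [ 0    1  0     1  -3/2 ]
  [ 0    0  1    -2   1/3 ]
Subtract 3 times ρ3 from ρ1.
  [ 1  4/3  0  16/3    -1 ]
  [ 0    1  0     1  -3/2 ]
  [ 0    0  1    -2   1/3 ]
Subtract 4/3 times ρ2 from ρ1.
  [ 1  0  0   4     1 ]
  [ 0  1  0   1  -3/2 ]
  [ 0  0  1  -2   1/3 ]
Pivot columns are the columns containing a leading 1.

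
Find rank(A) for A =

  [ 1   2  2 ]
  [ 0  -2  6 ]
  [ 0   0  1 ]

rank = 3

Multiply r2 by -1/2.
  [ 1  2   2 ]
  [ 0  1  -3 ]
  [ 0  0   1 ]
Add 3 times r3 to r2.
  [ 1  2  2 ]
  [ 0  1  0 ]
  [ 0  0  1 ]
Subtract 2 times r3 from r1.
  [ 1  2  0 ]
  [ 0  1  0 ]
  [ 0  0  1 ]
Subtract 2 times r2 from r1.
  [ 1  0  0 ]
  [ 0  1  0 ]
  [ 0  0  1 ]
The reduced form has 3 nonzero rows.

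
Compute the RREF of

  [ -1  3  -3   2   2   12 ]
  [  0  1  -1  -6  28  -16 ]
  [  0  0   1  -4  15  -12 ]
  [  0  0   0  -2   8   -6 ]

R1 -> -1·R1
  [ 1  -3   3  -2  -2  -12 ]
  [ 0   1  -1  -6  28  -16 ]
  [ 0   0   1  -4  15  -12 ]
  [ 0   0   0  -2   8   -6 ]
R4 -> -1/2·R4
  [ 1  -3   3  -2  -2  -12 ]
  [ 0   1  -1  -6  28  -16 ]
  [ 0   0   1  -4  15  -12 ]
  [ 0   0   0   1  -4    3 ]
R3 -> R3 + 4·R4
  [ 1  -3   3  -2  -2  -12 ]
  [ 0   1  -1  -6  28  -16 ]
  [ 0   0   1   0  -1    0 ]
  [ 0   0   0   1  -4    3 ]
R2 -> R2 + 6·R4
  [ 1  -3   3  -2  -2  -12 ]
  [ 0   1  -1   0   4    2 ]
  [ 0   0   1   0  -1    0 ]
  [ 0   0   0   1  -4    3 ]
R1 -> R1 + 2·R4
  [ 1  -3   3  0  -10  -6 ]
  [ 0   1  -1  0    4   2 ]
  [ 0   0   1  0   -1   0 ]
  [ 0   0   0  1   -4   3 ]
R2 -> R2 + R3
  [ 1  -3  3  0  -10  -6 ]
  [ 0   1  0  0    3   2 ]
  [ 0   0  1  0   -1   0 ]
  [ 0   0  0  1   -4   3 ]
R1 -> R1 − 3·R3
  [ 1  -3  0  0  -7  -6 ]
  [ 0   1  0  0   3   2 ]
  [ 0   0  1  0  -1   0 ]
  [ 0   0  0  1  -4   3 ]
R1 -> R1 + 3·R2
  [ 1  0  0  0   2  0 ]
  [ 0  1  0  0   3  2 ]
  [ 0  0  1  0  -1  0 ]
  [ 0  0  0  1  -4  3 ]

[[1, 0, 0, 0, 2, 0], [0, 1, 0, 0, 3, 2], [0, 0, 1, 0, -1, 0], [0, 0, 0, 1, -4, 3]]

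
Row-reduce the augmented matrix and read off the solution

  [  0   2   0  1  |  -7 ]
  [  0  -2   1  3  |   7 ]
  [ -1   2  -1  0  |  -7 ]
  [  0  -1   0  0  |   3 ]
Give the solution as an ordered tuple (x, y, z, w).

(-3, -3, 4, -1)

ρ1 <=> ρ3
  [ -1   2  -1  0  |  -7 ]
  [  0  -2   1  3  |   7 ]
  [  0   2   0  1  |  -7 ]
  [  0  -1   0  0  |   3 ]
ρ1 := -1·ρ1
  [ 1  -2  1  0  |   7 ]
  [ 0  -2  1  3  |   7 ]
  [ 0   2  0  1  |  -7 ]
  [ 0  -1  0  0  |   3 ]
ρ2 := -1/2·ρ2
  [ 1  -2     1     0  |     7 ]
  [ 0   1  -1/2  -3/2  |  -7/2 ]
  [ 0   2     0     1  |    -7 ]
  [ 0  -1     0     0  |     3 ]
ρ3 := ρ3 − 2·ρ2
  [ 1  -2     1     0  |     7 ]
  [ 0   1  -1/2  -3/2  |  -7/2 ]
  [ 0   0     1     4  |     0 ]
  [ 0  -1     0     0  |     3 ]
ρ4 := ρ4 + ρ2
  [ 1  -2     1     0  |     7 ]
  [ 0   1  -1/2  -3/2  |  -7/2 ]
  [ 0   0     1     4  |     0 ]
  [ 0   0  -1/2  -3/2  |  -1/2 ]
ρ4 := ρ4 + 1/2·ρ3
  [ 1  -2     1     0  |     7 ]
  [ 0   1  -1/2  -3/2  |  -7/2 ]
  [ 0   0     1     4  |     0 ]
  [ 0   0     0   1/2  |  -1/2 ]
ρ4 := 2·ρ4
  [ 1  -2     1     0  |     7 ]
  [ 0   1  -1/2  -3/2  |  -7/2 ]
  [ 0   0     1     4  |     0 ]
  [ 0   0     0     1  |    -1 ]
ρ3 := ρ3 − 4·ρ4
  [ 1  -2     1     0  |     7 ]
  [ 0   1  -1/2  -3/2  |  -7/2 ]
  [ 0   0     1     0  |     4 ]
  [ 0   0     0     1  |    -1 ]
ρ2 := ρ2 + 3/2·ρ4
  [ 1  -2     1  0  |   7 ]
  [ 0   1  -1/2  0  |  -5 ]
  [ 0   0     1  0  |   4 ]
  [ 0   0     0  1  |  -1 ]
ρ2 := ρ2 + 1/2·ρ3
  [ 1  -2  1  0  |   7 ]
  [ 0   1  0  0  |  -3 ]
  [ 0   0  1  0  |   4 ]
  [ 0   0  0  1  |  -1 ]
ρ1 := ρ1 − ρ3
  [ 1  -2  0  0  |   3 ]
  [ 0   1  0  0  |  -3 ]
  [ 0   0  1  0  |   4 ]
  [ 0   0  0  1  |  -1 ]
ρ1 := ρ1 + 2·ρ2
  [ 1  0  0  0  |  -3 ]
  [ 0  1  0  0  |  -3 ]
  [ 0  0  1  0  |   4 ]
  [ 0  0  0  1  |  -1 ]
Reading off the last column: x = -3, y = -3, z = 4, w = -1.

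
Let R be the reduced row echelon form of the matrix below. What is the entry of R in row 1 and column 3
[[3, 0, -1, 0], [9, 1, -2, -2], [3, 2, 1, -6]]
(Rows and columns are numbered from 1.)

r1 := 1/3·r1
  [ 1  0  -1/3   0 ]
  [ 9  1    -2  -2 ]
  [ 3  2     1  -6 ]
r2 := r2 − 9·r1
  [ 1  0  -1/3   0 ]
  [ 0  1     1  -2 ]
  [ 3  2     1  -6 ]
r3 := r3 − 3·r1
  [ 1  0  -1/3   0 ]
  [ 0  1     1  -2 ]
  [ 0  2     2  -6 ]
r3 := r3 − 2·r2
  [ 1  0  -1/3   0 ]
  [ 0  1     1  -2 ]
  [ 0  0     0  -2 ]
r3 := -1/2·r3
  [ 1  0  -1/3   0 ]
  [ 0  1     1  -2 ]
  [ 0  0     0   1 ]
r2 := r2 + 2·r3
  [ 1  0  -1/3  0 ]
  [ 0  1     1  0 ]
  [ 0  0     0  1 ]

-1/3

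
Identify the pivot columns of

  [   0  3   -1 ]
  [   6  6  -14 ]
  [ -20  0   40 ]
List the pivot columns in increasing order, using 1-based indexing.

r1 ↔ r2
  [   6  6  -14 ]
  [   0  3   -1 ]
  [ -20  0   40 ]
r1 -> 1/6·r1
  [   1  1  -7/3 ]
  [   0  3    -1 ]
  [ -20  0    40 ]
r3 -> r3 + 20·r1
  [ 1   1   -7/3 ]
  [ 0   3     -1 ]
  [ 0  20  -20/3 ]
r2 -> 1/3·r2
  [ 1   1   -7/3 ]
  [ 0   1   -1/3 ]
  [ 0  20  -20/3 ]
r3 -> r3 − 20·r2
  [ 1  1  -7/3 ]
  [ 0  1  -1/3 ]
  [ 0  0     0 ]
r1 -> r1 − r2
  [ 1  0    -2 ]
  [ 0  1  -1/3 ]
  [ 0  0     0 ]
Pivot columns are the columns containing a leading 1.

1, 2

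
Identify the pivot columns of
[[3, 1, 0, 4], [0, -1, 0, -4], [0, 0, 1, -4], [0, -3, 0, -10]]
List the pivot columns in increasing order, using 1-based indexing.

R1 ← 1/3·R1
R2 ← -1·R2
R4 ← R4 + 3·R2
R4 ← 1/2·R4
R3 ← R3 + 4·R4
R2 ← R2 − 4·R4
R1 ← R1 − 4/3·R4
R1 ← R1 − 1/3·R2
Pivot columns are the columns containing a leading 1.

1, 2, 3, 4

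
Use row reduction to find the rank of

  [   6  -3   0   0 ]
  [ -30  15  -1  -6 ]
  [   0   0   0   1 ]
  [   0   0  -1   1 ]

rank = 3

Multiply R1 by 1/6.
  [   1  -1/2   0   0 ]
  [ -30    15  -1  -6 ]
  [   0     0   0   1 ]
  [   0     0  -1   1 ]
Add 30 times R1 to R2.
  [ 1  -1/2   0   0 ]
  [ 0     0  -1  -6 ]
  [ 0     0   0   1 ]
  [ 0     0  -1   1 ]
Multiply R2 by -1.
  [ 1  -1/2   0  0 ]
  [ 0     0   1  6 ]
  [ 0     0   0  1 ]
  [ 0     0  -1  1 ]
Add R2 to R4.
  [ 1  -1/2  0  0 ]
  [ 0     0  1  6 ]
  [ 0     0  0  1 ]
  [ 0     0  0  7 ]
Subtract 7 times R3 from R4.
  [ 1  -1/2  0  0 ]
  [ 0     0  1  6 ]
  [ 0     0  0  1 ]
  [ 0     0  0  0 ]
Subtract 6 times R3 from R2.
  [ 1  -1/2  0  0 ]
  [ 0     0  1  0 ]
  [ 0     0  0  1 ]
  [ 0     0  0  0 ]
The reduced form has 3 nonzero rows.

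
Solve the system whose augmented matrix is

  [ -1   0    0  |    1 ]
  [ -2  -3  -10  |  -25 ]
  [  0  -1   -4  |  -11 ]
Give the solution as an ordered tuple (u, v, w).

(-1, -1, 3)

r1 := -1·r1
  [  1   0    0  |   -1 ]
  [ -2  -3  -10  |  -25 ]
  [  0  -1   -4  |  -11 ]
r2 := r2 + 2·r1
  [ 1   0    0  |   -1 ]
  [ 0  -3  -10  |  -27 ]
  [ 0  -1   -4  |  -11 ]
r2 := -1/3·r2
  [ 1   0     0  |   -1 ]
  [ 0   1  10/3  |    9 ]
  [ 0  -1    -4  |  -11 ]
r3 := r3 + r2
  [ 1  0     0  |  -1 ]
  [ 0  1  10/3  |   9 ]
  [ 0  0  -2/3  |  -2 ]
r3 := -3/2·r3
  [ 1  0     0  |  -1 ]
  [ 0  1  10/3  |   9 ]
  [ 0  0     1  |   3 ]
r2 := r2 − 10/3·r3
  [ 1  0  0  |  -1 ]
  [ 0  1  0  |  -1 ]
  [ 0  0  1  |   3 ]
Reading off the last column: u = -1, v = -1, w = 3.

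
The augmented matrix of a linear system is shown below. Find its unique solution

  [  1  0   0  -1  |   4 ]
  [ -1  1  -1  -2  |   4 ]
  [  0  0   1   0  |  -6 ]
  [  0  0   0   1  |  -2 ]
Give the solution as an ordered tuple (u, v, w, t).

ρ2 → ρ2 + ρ1
  [ 1  0   0  -1  |   4 ]
  [ 0  1  -1  -3  |   8 ]
  [ 0  0   1   0  |  -6 ]
  [ 0  0   0   1  |  -2 ]
ρ2 → ρ2 + 3·ρ4
  [ 1  0   0  -1  |   4 ]
  [ 0  1  -1   0  |   2 ]
  [ 0  0   1   0  |  -6 ]
  [ 0  0   0   1  |  -2 ]
ρ1 → ρ1 + ρ4
  [ 1  0   0  0  |   2 ]
  [ 0  1  -1  0  |   2 ]
  [ 0  0   1  0  |  -6 ]
  [ 0  0   0  1  |  -2 ]
ρ2 → ρ2 + ρ3
  [ 1  0  0  0  |   2 ]
  [ 0  1  0  0  |  -4 ]
  [ 0  0  1  0  |  -6 ]
  [ 0  0  0  1  |  -2 ]
Reading off the last column: u = 2, v = -4, w = -6, t = -2.

(2, -4, -6, -2)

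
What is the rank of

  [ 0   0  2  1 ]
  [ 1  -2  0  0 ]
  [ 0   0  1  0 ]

Swap R1 and R2.
  [ 1  -2  0  0 ]
  [ 0   0  2  1 ]
  [ 0   0  1  0 ]
Multiply R2 by 1/2.
  [ 1  -2  0    0 ]
  [ 0   0  1  1/2 ]
  [ 0   0  1    0 ]
Subtract R2 from R3.
  [ 1  -2  0     0 ]
  [ 0   0  1   1/2 ]
  [ 0   0  0  -1/2 ]
Multiply R3 by -2.
  [ 1  -2  0    0 ]
  [ 0   0  1  1/2 ]
  [ 0   0  0    1 ]
Subtract 1/2 times R3 from R2.
  [ 1  -2  0  0 ]
  [ 0   0  1  0 ]
  [ 0   0  0  1 ]
The reduced form has 3 nonzero rows.

rank = 3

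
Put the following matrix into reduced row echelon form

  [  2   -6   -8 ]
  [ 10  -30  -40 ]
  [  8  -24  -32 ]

[[1, -3, -4], [0, 0, 0], [0, 0, 0]]

ρ1 ← 1/2·ρ1
  [  1   -3   -4 ]
  [ 10  -30  -40 ]
  [  8  -24  -32 ]
ρ2 ← ρ2 − 10·ρ1
  [ 1   -3   -4 ]
  [ 0    0    0 ]
  [ 8  -24  -32 ]
ρ3 ← ρ3 − 8·ρ1
  [ 1  -3  -4 ]
  [ 0   0   0 ]
  [ 0   0   0 ]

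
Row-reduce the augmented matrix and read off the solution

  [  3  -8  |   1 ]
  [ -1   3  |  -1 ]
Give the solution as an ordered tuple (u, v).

(-5, -2)

Multiply R1 by 1/3.
  [  1  -8/3  |  1/3 ]
  [ -1     3  |   -1 ]
Add R1 to R2.
  [ 1  -8/3  |   1/3 ]
  [ 0   1/3  |  -2/3 ]
Multiply R2 by 3.
  [ 1  -8/3  |  1/3 ]
  [ 0     1  |   -2 ]
Add 8/3 times R2 to R1.
  [ 1  0  |  -5 ]
  [ 0  1  |  -2 ]
Reading off the last column: u = -5, v = -2.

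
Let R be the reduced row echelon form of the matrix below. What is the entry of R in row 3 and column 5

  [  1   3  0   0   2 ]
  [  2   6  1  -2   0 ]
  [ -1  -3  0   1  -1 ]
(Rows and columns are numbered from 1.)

r2 := r2 − 2·r1
r3 := r3 + r1
r2 := r2 + 2·r3

1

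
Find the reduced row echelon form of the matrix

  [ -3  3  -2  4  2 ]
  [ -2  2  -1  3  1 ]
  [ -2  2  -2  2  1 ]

Multiply R1 by -1/3.
  [  1  -1  2/3  -4/3  -2/3 ]
  [ -2   2   -1     3     1 ]
  [ -2   2   -2     2     1 ]
Add 2 times R1 to R2.
  [  1  -1  2/3  -4/3  -2/3 ]
  [  0   0  1/3   1/3  -1/3 ]
  [ -2   2   -2     2     1 ]
Add 2 times R1 to R3.
  [ 1  -1   2/3  -4/3  -2/3 ]
  [ 0   0   1/3   1/3  -1/3 ]
  [ 0   0  -2/3  -2/3  -1/3 ]
Multiply R2 by 3.
  [ 1  -1   2/3  -4/3  -2/3 ]
  [ 0   0     1     1    -1 ]
  [ 0   0  -2/3  -2/3  -1/3 ]
Add 2/3 times R2 to R3.
  [ 1  -1  2/3  -4/3  -2/3 ]
  [ 0   0    1     1    -1 ]
  [ 0   0    0     0    -1 ]
Multiply R3 by -1.
  [ 1  -1  2/3  -4/3  -2/3 ]
  [ 0   0    1     1    -1 ]
  [ 0   0    0     0     1 ]
Add R3 to R2.
  [ 1  -1  2/3  -4/3  -2/3 ]
  [ 0   0    1     1     0 ]
  [ 0   0    0     0     1 ]
Add 2/3 times R3 to R1.
  [ 1  -1  2/3  -4/3  0 ]
  [ 0   0    1     1  0 ]
  [ 0   0    0     0  1 ]
Subtract 2/3 times R2 from R1.
  [ 1  -1  0  -2  0 ]
  [ 0   0  1   1  0 ]
  [ 0   0  0   0  1 ]

[[1, -1, 0, -2, 0], [0, 0, 1, 1, 0], [0, 0, 0, 0, 1]]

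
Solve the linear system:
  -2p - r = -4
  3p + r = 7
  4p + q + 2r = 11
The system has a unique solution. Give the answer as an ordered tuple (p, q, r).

Form the augmented matrix and row-reduce:
  [ -2  0  -1  |  -4 ]
  [  3  0   1  |   7 ]
  [  4  1   2  |  11 ]
R1 -> -1/2·R1
  [ 1  0  1/2  |   2 ]
  [ 3  0    1  |   7 ]
  [ 4  1    2  |  11 ]
R2 -> R2 − 3·R1
  [ 1  0   1/2  |   2 ]
  [ 0  0  -1/2  |   1 ]
  [ 4  1     2  |  11 ]
R3 -> R3 − 4·R1
  [ 1  0   1/2  |  2 ]
  [ 0  0  -1/2  |  1 ]
  [ 0  1     0  |  3 ]
R2 <-> R3
  [ 1  0   1/2  |  2 ]
  [ 0  1     0  |  3 ]
  [ 0  0  -1/2  |  1 ]
R3 -> -2·R3
  [ 1  0  1/2  |   2 ]
  [ 0  1    0  |   3 ]
  [ 0  0    1  |  -2 ]
R1 -> R1 − 1/2·R3
  [ 1  0  0  |   3 ]
  [ 0  1  0  |   3 ]
  [ 0  0  1  |  -2 ]
Reading off the last column: p = 3, q = 3, r = -2.

(3, 3, -2)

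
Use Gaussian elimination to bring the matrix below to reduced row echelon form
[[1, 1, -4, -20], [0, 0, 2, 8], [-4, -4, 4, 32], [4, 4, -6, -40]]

[[1, 1, 0, -4], [0, 0, 1, 4], [0, 0, 0, 0], [0, 0, 0, 0]]

R3 := R3 + 4·R1
  [ 1  1   -4  -20 ]
  [ 0  0    2    8 ]
  [ 0  0  -12  -48 ]
  [ 4  4   -6  -40 ]
R4 := R4 − 4·R1
  [ 1  1   -4  -20 ]
  [ 0  0    2    8 ]
  [ 0  0  -12  -48 ]
  [ 0  0   10   40 ]
R2 := 1/2·R2
  [ 1  1   -4  -20 ]
  [ 0  0    1    4 ]
  [ 0  0  -12  -48 ]
  [ 0  0   10   40 ]
R3 := R3 + 12·R2
  [ 1  1  -4  -20 ]
  [ 0  0   1    4 ]
  [ 0  0   0    0 ]
  [ 0  0  10   40 ]
R4 := R4 − 10·R2
  [ 1  1  -4  -20 ]
  [ 0  0   1    4 ]
  [ 0  0   0    0 ]
  [ 0  0   0    0 ]
R1 := R1 + 4·R2
  [ 1  1  0  -4 ]
  [ 0  0  1   4 ]
  [ 0  0  0   0 ]
  [ 0  0  0   0 ]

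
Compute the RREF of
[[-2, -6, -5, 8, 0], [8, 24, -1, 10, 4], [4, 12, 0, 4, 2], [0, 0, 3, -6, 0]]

R1 -> -1/2·R1
R2 -> R2 − 8·R1
R3 -> R3 − 4·R1
R2 -> -1/21·R2
R3 -> R3 + 10·R2
R4 -> R4 − 3·R2
R3 -> 21/2·R3
R4 -> R4 − 4/7·R3
R2 -> R2 + 4/21·R3
R1 -> R1 − 5/2·R2

[[1, 3, 0, 1, 0], [0, 0, 1, -2, 0], [0, 0, 0, 0, 1], [0, 0, 0, 0, 0]]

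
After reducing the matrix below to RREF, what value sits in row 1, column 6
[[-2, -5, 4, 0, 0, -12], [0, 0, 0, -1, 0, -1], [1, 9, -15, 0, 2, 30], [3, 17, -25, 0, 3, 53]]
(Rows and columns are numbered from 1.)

r1 -> -1/2·r1
  [ 1  5/2   -2   0  0   6 ]
  [ 0    0    0  -1  0  -1 ]
  [ 1    9  -15   0  2  30 ]
  [ 3   17  -25   0  3  53 ]
r3 -> r3 − r1
  [ 1   5/2   -2   0  0   6 ]
  [ 0     0    0  -1  0  -1 ]
  [ 0  13/2  -13   0  2  24 ]
  [ 3    17  -25   0  3  53 ]
r4 -> r4 − 3·r1
  [ 1   5/2   -2   0  0   6 ]
  [ 0     0    0  -1  0  -1 ]
  [ 0  13/2  -13   0  2  24 ]
  [ 0  19/2  -19   0  3  35 ]
r2 <=> r3
  [ 1   5/2   -2   0  0   6 ]
  [ 0  13/2  -13   0  2  24 ]
  [ 0     0    0  -1  0  -1 ]
  [ 0  19/2  -19   0  3  35 ]
r2 -> 2/13·r2
  [ 1   5/2   -2   0     0      6 ]
  [ 0     1   -2   0  4/13  48/13 ]
  [ 0     0    0  -1     0     -1 ]
  [ 0  19/2  -19   0     3     35 ]
r4 -> r4 − 19/2·r2
  [ 1  5/2  -2   0     0      6 ]
  [ 0    1  -2   0  4/13  48/13 ]
  [ 0    0   0  -1     0     -1 ]
  [ 0    0   0   0  1/13  -1/13 ]
r3 -> -1·r3
  [ 1  5/2  -2  0     0      6 ]
  [ 0    1  -2  0  4/13  48/13 ]
  [ 0    0   0  1     0      1 ]
  [ 0    0   0  0  1/13  -1/13 ]
r4 -> 13·r4
  [ 1  5/2  -2  0     0      6 ]
  [ 0    1  -2  0  4/13  48/13 ]
  [ 0    0   0  1     0      1 ]
  [ 0    0   0  0     1     -1 ]
r2 -> r2 − 4/13·r4
  [ 1  5/2  -2  0  0   6 ]
  [ 0    1  -2  0  0   4 ]
  [ 0    0   0  1  0   1 ]
  [ 0    0   0  0  1  -1 ]
r1 -> r1 − 5/2·r2
  [ 1  0   3  0  0  -4 ]
  [ 0  1  -2  0  0   4 ]
  [ 0  0   0  1  0   1 ]
  [ 0  0   0  0  1  -1 ]

-4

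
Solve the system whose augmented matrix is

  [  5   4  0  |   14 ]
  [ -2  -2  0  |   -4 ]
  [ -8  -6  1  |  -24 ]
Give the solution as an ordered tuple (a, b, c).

R1 -> 1/5·R1
  [  1  4/5  0  |  14/5 ]
  [ -2   -2  0  |    -4 ]
  [ -8   -6  1  |   -24 ]
R2 -> R2 + 2·R1
  [  1   4/5  0  |  14/5 ]
  [  0  -2/5  0  |   8/5 ]
  [ -8    -6  1  |   -24 ]
R3 -> R3 + 8·R1
  [ 1   4/5  0  |  14/5 ]
  [ 0  -2/5  0  |   8/5 ]
  [ 0   2/5  1  |  -8/5 ]
R2 -> -5/2·R2
  [ 1  4/5  0  |  14/5 ]
  [ 0    1  0  |    -4 ]
  [ 0  2/5  1  |  -8/5 ]
R3 -> R3 − 2/5·R2
  [ 1  4/5  0  |  14/5 ]
  [ 0    1  0  |    -4 ]
  [ 0    0  1  |     0 ]
R1 -> R1 − 4/5·R2
  [ 1  0  0  |   6 ]
  [ 0  1  0  |  -4 ]
  [ 0  0  1  |   0 ]
Reading off the last column: a = 6, b = -4, c = 0.

(6, -4, 0)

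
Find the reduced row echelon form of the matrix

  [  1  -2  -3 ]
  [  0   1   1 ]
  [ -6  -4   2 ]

r3 → r3 + 6·r1
  [ 1   -2   -3 ]
  [ 0    1    1 ]
  [ 0  -16  -16 ]
r3 → r3 + 16·r2
  [ 1  -2  -3 ]
  [ 0   1   1 ]
  [ 0   0   0 ]
r1 → r1 + 2·r2
  [ 1  0  -1 ]
  [ 0  1   1 ]
  [ 0  0   0 ]

[[1, 0, -1], [0, 1, 1], [0, 0, 0]]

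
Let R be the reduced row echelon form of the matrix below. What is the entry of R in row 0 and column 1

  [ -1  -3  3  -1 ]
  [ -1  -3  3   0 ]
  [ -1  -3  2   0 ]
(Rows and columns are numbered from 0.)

3

ρ1 → -1·ρ1
  [  1   3  -3  1 ]
  [ -1  -3   3  0 ]
  [ -1  -3   2  0 ]
ρ2 → ρ2 + ρ1
  [  1   3  -3  1 ]
  [  0   0   0  1 ]
  [ -1  -3   2  0 ]
ρ3 → ρ3 + ρ1
  [ 1  3  -3  1 ]
  [ 0  0   0  1 ]
  [ 0  0  -1  1 ]
ρ2 <=> ρ3
  [ 1  3  -3  1 ]
  [ 0  0  -1  1 ]
  [ 0  0   0  1 ]
ρ2 → -1·ρ2
  [ 1  3  -3   1 ]
  [ 0  0   1  -1 ]
  [ 0  0   0   1 ]
ρ2 → ρ2 + ρ3
  [ 1  3  -3  1 ]
  [ 0  0   1  0 ]
  [ 0  0   0  1 ]
ρ1 → ρ1 − ρ3
  [ 1  3  -3  0 ]
  [ 0  0   1  0 ]
  [ 0  0   0  1 ]
ρ1 → ρ1 + 3·ρ2
  [ 1  3  0  0 ]
  [ 0  0  1  0 ]
  [ 0  0  0  1 ]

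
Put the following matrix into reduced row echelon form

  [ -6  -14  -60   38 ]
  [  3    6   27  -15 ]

[[1, 0, 3, 3], [0, 1, 3, -4]]

R1 → -1/6·R1
  [ 1  7/3  10  -19/3 ]
  [ 3    6  27    -15 ]
R2 → R2 − 3·R1
  [ 1  7/3  10  -19/3 ]
  [ 0   -1  -3      4 ]
R2 → -1·R2
  [ 1  7/3  10  -19/3 ]
  [ 0    1   3     -4 ]
R1 → R1 − 7/3·R2
  [ 1  0  3   3 ]
  [ 0  1  3  -4 ]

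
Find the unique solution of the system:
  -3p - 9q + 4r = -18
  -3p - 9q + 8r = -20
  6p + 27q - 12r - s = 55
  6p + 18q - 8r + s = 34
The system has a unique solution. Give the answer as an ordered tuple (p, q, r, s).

(1/3, 5/3, -1/2, -2)

Form the augmented matrix and row-reduce:
  [ -3  -9    4   0  |  -18 ]
  [ -3  -9    8   0  |  -20 ]
  [  6  27  -12  -1  |   55 ]
  [  6  18   -8   1  |   34 ]
R1 -> -1/3·R1
  [  1   3  -4/3   0  |    6 ]
  [ -3  -9     8   0  |  -20 ]
  [  6  27   -12  -1  |   55 ]
  [  6  18    -8   1  |   34 ]
R2 -> R2 + 3·R1
  [ 1   3  -4/3   0  |   6 ]
  [ 0   0     4   0  |  -2 ]
  [ 6  27   -12  -1  |  55 ]
  [ 6  18    -8   1  |  34 ]
R3 -> R3 − 6·R1
  [ 1   3  -4/3   0  |   6 ]
  [ 0   0     4   0  |  -2 ]
  [ 0   9    -4  -1  |  19 ]
  [ 6  18    -8   1  |  34 ]
R4 -> R4 − 6·R1
  [ 1  3  -4/3   0  |   6 ]
  [ 0  0     4   0  |  -2 ]
  [ 0  9    -4  -1  |  19 ]
  [ 0  0     0   1  |  -2 ]
R2 <-> R3
  [ 1  3  -4/3   0  |   6 ]
  [ 0  9    -4  -1  |  19 ]
  [ 0  0     4   0  |  -2 ]
  [ 0  0     0   1  |  -2 ]
R2 -> 1/9·R2
  [ 1  3  -4/3     0  |     6 ]
  [ 0  1  -4/9  -1/9  |  19/9 ]
  [ 0  0     4     0  |    -2 ]
  [ 0  0     0     1  |    -2 ]
R3 -> 1/4·R3
  [ 1  3  -4/3     0  |     6 ]
  [ 0  1  -4/9  -1/9  |  19/9 ]
  [ 0  0     1     0  |  -1/2 ]
  [ 0  0     0     1  |    -2 ]
R2 -> R2 + 1/9·R4
  [ 1  3  -4/3  0  |     6 ]
  [ 0  1  -4/9  0  |  17/9 ]
  [ 0  0     1  0  |  -1/2 ]
  [ 0  0     0  1  |    -2 ]
R2 -> R2 + 4/9·R3
  [ 1  3  -4/3  0  |     6 ]
  [ 0  1     0  0  |   5/3 ]
  [ 0  0     1  0  |  -1/2 ]
  [ 0  0     0  1  |    -2 ]
R1 -> R1 + 4/3·R3
  [ 1  3  0  0  |  16/3 ]
  [ 0  1  0  0  |   5/3 ]
  [ 0  0  1  0  |  -1/2 ]
  [ 0  0  0  1  |    -2 ]
R1 -> R1 − 3·R2
  [ 1  0  0  0  |   1/3 ]
  [ 0  1  0  0  |   5/3 ]
  [ 0  0  1  0  |  -1/2 ]
  [ 0  0  0  1  |    -2 ]
Reading off the last column: p = 1/3, q = 5/3, r = -1/2, s = -2.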